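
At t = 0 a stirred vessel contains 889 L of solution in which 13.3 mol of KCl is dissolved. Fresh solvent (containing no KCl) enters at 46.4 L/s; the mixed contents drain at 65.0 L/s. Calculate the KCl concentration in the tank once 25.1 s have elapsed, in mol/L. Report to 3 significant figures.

0.00233 mol/L

Let m(t) be the amount of KCl. Volume: V(t) = V₀ + (Q_in − Q_out) t = 889 − 18.600 t; V(25.1) = 422.14 L.
Solute balance: dm/dt = 0 − Q_out C = −Q_out m/V(t).
dm/m = −Q_out dt/(V₀ − 18.600 t); integrating gives ln(m/m₀) = −(Q_out/(Q_in−Q_out)) ln(V/V₀).
m = m₀ (V₀/V)^(Q_out/(Q_in−Q_out)) = 13.3 × (889/422.14)^(-3.4946) = 0.98522 mol.
C = m/V = 0.98522/422.14 = 0.0023339 mol/L.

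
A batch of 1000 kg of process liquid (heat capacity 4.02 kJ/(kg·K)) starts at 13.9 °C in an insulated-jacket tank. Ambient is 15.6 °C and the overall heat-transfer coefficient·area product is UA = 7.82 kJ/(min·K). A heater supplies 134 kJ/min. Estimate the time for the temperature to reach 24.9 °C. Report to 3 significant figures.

451 min

M c_p dT/dt = −UA(T − T_amb) + Q̇.
τ = M c_p/UA = 514.07 min; T_ss = T_amb + Q̇/UA = 15.6 + 134/7.82 = 32.736 °C.
T(t) = T_ss + (T₀ − T_ss)e^(−t/τ); set T = 24.9:
t = −τ ln[(T − T_ss)/(T₀ − T_ss)] = −514.07 · ln(0.41600) = 450.87 min.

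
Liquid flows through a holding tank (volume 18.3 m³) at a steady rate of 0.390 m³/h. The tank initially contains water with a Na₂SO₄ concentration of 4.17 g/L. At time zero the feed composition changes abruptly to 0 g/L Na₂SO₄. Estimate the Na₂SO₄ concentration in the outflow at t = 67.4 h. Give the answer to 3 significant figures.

Mass balance on the solute (V constant): V dC/dt = Q(C_in − C).
So dC/dt = (C_in − C)/τ with τ = V/Q = 18.3/0.390 = 46.923 h.
Solution: C(t) = C_in + (C₀ − C_in) e^(−t/τ).
C(67.4) = 0 + (4.17 − 0)·e^(−67.4/46.923) = 0 + (4.1700)·0.23778 = 0.99156 g/L.

0.992 g/L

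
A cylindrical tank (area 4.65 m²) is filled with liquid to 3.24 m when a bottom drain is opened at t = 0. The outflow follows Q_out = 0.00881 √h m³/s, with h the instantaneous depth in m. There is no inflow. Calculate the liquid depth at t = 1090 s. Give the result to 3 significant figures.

0.589 m

A dh/dt = −Q_out = −0.00881 √h.
∫ h^(−1/2) dh = −(0.00881/A) ∫ dt, giving 2√h = 2√h₀ − (0.00881/A) t.
√h = √3.24 − 0.00881·1090/(2·4.65) = 1.8000 − 1.0326 = 0.76743.
h = 0.76743² = 0.58895 m.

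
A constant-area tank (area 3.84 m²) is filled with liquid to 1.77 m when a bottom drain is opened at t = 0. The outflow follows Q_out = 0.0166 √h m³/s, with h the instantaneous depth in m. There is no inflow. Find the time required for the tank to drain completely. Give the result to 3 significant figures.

A dh/dt = −Q_out = −0.0166 √h.
This is separable: 2 d(√h)/dt = −0.0166/A, so √h = √h₀ − (0.0166/(2A)) t.
Set h = 0: 2√h₀ = (0.0166/A) t_empty ⇒ t_empty = 2A√h₀/0.0166.
t_empty = 2·3.84·√1.77/0.0166 = 7.6800·1.3304/0.0166 = 615.52 s.

616 s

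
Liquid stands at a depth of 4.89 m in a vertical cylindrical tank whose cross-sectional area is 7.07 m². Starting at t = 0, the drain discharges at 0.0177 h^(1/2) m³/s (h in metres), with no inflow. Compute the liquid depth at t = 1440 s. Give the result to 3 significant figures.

0.167 m

A dh/dt = −Q_out = −0.0177 √h.
Separate and integrate: 2(√h − √h₀) = −(0.0177/A) t.
√h = √4.89 − 0.0177·1440/(2·7.07) = 2.2113 − 1.8025 = 0.40879.
h = 0.40879² = 0.16711 m.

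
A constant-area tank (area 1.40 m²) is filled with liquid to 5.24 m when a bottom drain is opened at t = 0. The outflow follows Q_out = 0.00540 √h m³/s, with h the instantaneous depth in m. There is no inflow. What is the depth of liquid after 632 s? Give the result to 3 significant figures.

1.15 m

Volume balance on the tank: A dh/dt = −0.00540 √h.
This is separable: 2 d(√h)/dt = −0.00540/A, so √h = √h₀ − (0.00540/(2A)) t.
√h = √5.24 − 0.00540·632/(2·1.40) = 2.2891 − 1.2189 = 1.0702.
h = 1.0702² = 1.1454 m.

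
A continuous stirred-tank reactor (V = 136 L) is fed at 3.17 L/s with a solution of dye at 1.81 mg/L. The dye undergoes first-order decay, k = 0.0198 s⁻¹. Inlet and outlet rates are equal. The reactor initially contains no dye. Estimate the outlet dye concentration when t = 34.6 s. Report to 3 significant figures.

0.758 mg/L

V dC/dt = Q(C_in − C) − k V C.
This is linear with rate a = Q/V + k = 0.043109 s⁻¹.
C_ss = Q C_in/(Q + kV) = 0.97866 mg/L; C(t) = C_ss + (C₀ − C_ss) e^(−a t).
C(34.6) = 0.97866 + (-0.97866)·e^(−0.043109·34.6) = 0.97866 + (-0.97866)·0.22502 = 0.75844 mg/L.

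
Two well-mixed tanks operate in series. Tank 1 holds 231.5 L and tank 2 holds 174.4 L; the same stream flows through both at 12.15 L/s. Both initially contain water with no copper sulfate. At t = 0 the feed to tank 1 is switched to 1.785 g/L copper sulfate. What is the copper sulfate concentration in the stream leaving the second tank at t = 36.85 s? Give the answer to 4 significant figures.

Time constants: τᵢ = Vᵢ/Q for each well-mixed tank.
τ₁ = 231.5/12.15 = 19.0535 s; τ₂ = 174.4/12.15 = 14.3539 s.
Tank 1: C₁ = C_in(1 − e^(−t/τ₁)). Tank 2 (τ₁ ≠ τ₂): C₂ = C_in[1 − (τ₁ e^(−t/τ₁) − τ₂ e^(−t/τ₂))/(τ₁ − τ₂)].
At t = 36.85: e^(−t/τ₁) = 0.144565, e^(−t/τ₂) = 0.0767467.
C₂ = 1.785·[1 − (19.0535·0.144565 − 14.3539·0.0767467)/(4.69959)] = 1.785·0.648299 = 1.15721 g/L.

1.157 g/L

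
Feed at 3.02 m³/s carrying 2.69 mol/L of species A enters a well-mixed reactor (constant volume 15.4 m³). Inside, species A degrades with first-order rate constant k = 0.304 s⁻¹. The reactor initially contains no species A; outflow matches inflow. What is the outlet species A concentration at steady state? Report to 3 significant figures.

1.05 mol/L

Accumulation = in − out − consumed: V dC/dt = Q C_in − Q C − k V C.
Steady state (dC/dt = 0): C_ss = Q C_in/(Q + kV) = C_in/(1 + kV/Q).
C_ss = 3.02·2.69/(3.02 + 0.304·15.4) = 8.1238/7.7016 = 1.0548 mol/L.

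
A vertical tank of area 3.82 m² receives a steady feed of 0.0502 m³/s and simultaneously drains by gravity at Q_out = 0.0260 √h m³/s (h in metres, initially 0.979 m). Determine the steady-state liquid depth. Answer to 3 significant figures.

3.73 m

Accumulation of liquid (constant cross-section A): A dh/dt = Q_in − 0.0260 √h. At steady state dh/dt = 0:
Q_in = 0.0260 √h_ss ⇒ √h_ss = 0.0502/0.0260 = 1.9308.
h_ss = 1.9308² = 3.7279 m. (Since h₀ = 0.979 m < h_ss, the level will rise toward this value.)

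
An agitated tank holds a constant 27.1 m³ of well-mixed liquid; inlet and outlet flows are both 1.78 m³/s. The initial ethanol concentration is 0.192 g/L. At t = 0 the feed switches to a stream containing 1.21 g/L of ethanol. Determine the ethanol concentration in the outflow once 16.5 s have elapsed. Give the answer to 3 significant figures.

Species balance on the tank: V dC/dt = Q(C_in − C).
Rewrite as dC/dt + C/τ = C_in/τ, τ = V/Q = 15.225 s.
This is linear first-order; C(t) = C_in + (C₀ − C_in) e^(−t/τ).
C(16.5) = 1.21 + (0.192 − 1.21)·e^(−16.5/15.225) = 1.21 + (-1.0180)·0.33832 = 0.86559 g/L.

0.866 g/L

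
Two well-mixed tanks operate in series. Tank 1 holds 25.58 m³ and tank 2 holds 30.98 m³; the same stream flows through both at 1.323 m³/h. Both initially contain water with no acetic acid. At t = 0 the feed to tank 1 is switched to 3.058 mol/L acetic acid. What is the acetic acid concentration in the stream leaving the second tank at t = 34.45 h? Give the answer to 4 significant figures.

Time constants: τᵢ = Vᵢ/Q for each well-mixed tank.
τ₁ = 25.58/1.323 = 19.3348 h; τ₂ = 30.98/1.323 = 23.4165 h.
Tank 1: C₁ = C_in(1 − e^(−t/τ₁)). Tank 2 (τ₁ ≠ τ₂): C₂ = C_in[1 − (τ₁ e^(−t/τ₁) − τ₂ e^(−t/τ₂))/(τ₁ − τ₂)].
At t = 34.45: e^(−t/τ₁) = 0.168342, e^(−t/τ₂) = 0.229653.
C₂ = 3.058·[1 − (19.3348·0.168342 − 23.4165·0.229653)/(-4.08163)] = 3.058·0.479915 = 1.46758 mol/L.

1.468 mol/L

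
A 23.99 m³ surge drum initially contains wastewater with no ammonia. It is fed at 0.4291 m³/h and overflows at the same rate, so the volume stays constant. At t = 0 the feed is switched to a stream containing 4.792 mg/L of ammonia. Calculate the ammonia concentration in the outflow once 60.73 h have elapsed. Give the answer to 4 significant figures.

3.175 mg/L

Unsteady species balance (constant V, well mixed): V dC/dt = Q(C_in − C).
So dC/dt = (C_in − C)/τ with τ = V/Q = 23.99/0.4291 = 55.9077 h.
This is linear first-order; C(t) = C_in + (C₀ − C_in) e^(−t/τ).
C(60.73) = 4.792 + (0 − 4.792)·e^(−60.73/55.9077) = 4.792 + (-4.79200)·0.337478 = 3.17480 mg/L.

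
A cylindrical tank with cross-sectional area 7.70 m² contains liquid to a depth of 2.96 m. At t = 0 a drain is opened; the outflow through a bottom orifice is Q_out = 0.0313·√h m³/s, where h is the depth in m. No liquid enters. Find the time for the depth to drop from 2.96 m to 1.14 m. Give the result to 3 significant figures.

Accumulation of liquid (constant cross-section A): A dh/dt = −0.0313 √h.
This is separable: 2 d(√h)/dt = −0.0313/A, so √h = √h₀ − (0.0313/(2A)) t.
t = 2A(√h₀ − √h)/0.0313 = 2·7.70·(√2.96 − √1.14)/0.0313
  = 15.400 × (1.7205 − 1.0677) / 0.0313 = 321.16 s.

321 s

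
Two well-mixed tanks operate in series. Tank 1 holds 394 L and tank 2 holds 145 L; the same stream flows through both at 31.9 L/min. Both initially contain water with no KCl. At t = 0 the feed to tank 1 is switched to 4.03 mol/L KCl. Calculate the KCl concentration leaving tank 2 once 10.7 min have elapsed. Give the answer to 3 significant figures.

Time constants: τᵢ = Vᵢ/Q for each well-mixed tank.
τ₁ = 394/31.9 = 12.351 min; τ₂ = 145/31.9 = 4.5455 min.
Tank 1: C₁ = C_in(1 − e^(−t/τ₁)). Tank 2 (τ₁ ≠ τ₂): C₂ = C_in[1 − (τ₁ e^(−t/τ₁) − τ₂ e^(−t/τ₂))/(τ₁ − τ₂)].
At t = 10.7: e^(−t/τ₁) = 0.42050, e^(−t/τ₂) = 0.094988.
C₂ = 4.03·[1 − (12.351·0.42050 − 4.5455·0.094988)/(7.8056)] = 4.03·0.38995 = 1.5715 mol/L.

1.57 mol/L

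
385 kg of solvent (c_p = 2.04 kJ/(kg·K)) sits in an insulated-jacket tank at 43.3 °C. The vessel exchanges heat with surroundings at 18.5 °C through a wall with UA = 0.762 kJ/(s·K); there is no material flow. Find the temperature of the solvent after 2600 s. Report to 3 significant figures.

20.5 °C

M c_p dT/dt = −UA(T − T_amb).
dT/dt = (T_ss − T)/τ with T_ss = T_amb = 18.500 °C, τ = M c_p/UA = 385·2.04/0.762 = 1030.7 s.
This is linear first-order; T(t) = T_ss + (T₀ − T_ss) e^(−t/τ).
T(2600) = 18.500 + (24.800)·0.080256 = 20.490 °C.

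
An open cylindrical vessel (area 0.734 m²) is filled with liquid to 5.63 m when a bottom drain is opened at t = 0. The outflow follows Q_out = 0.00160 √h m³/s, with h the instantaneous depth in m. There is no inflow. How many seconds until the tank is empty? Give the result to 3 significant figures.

A dh/dt = −Q_out = −0.00160 √h.
Separate and integrate: 2(√h − √h₀) = −(0.00160/A) t.
Set h = 0: 2√h₀ = (0.00160/A) t_empty ⇒ t_empty = 2A√h₀/0.00160.
t_empty = 2·0.734·√5.63/0.00160 = 1.4680·2.3728/0.00160 = 2177.0 s.

2180 s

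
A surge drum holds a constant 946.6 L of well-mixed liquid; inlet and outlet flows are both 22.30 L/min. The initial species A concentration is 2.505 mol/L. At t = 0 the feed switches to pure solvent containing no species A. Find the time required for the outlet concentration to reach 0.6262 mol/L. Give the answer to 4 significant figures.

58.85 min

Accumulation = in − out for the solute gives V dC/dt = Q(C_in − C), so τ = V/Q = 42.4484 min.
C(t) = C_in + (C₀ − C_in) e^(−t/τ). Set C = 0.6262 and solve for t:
e^(−t/τ) = (C − C_in)/(C₀ − C_in) = (0.6262 − 0)/(2.505 − 0) = 0.249980
t = −τ ln(…) = 42.4484 × 1.38637 = 58.8494 min.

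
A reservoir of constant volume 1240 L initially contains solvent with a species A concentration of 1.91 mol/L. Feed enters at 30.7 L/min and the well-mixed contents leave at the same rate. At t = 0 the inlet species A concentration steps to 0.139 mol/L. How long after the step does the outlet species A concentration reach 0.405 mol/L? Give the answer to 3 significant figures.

76.6 min

Species balance: V dC/dt = Q(C_in − C) ⇒ τ = V/Q = 40.391 min.
C(t) = C_in + (C₀ − C_in) e^(−t/τ). Set C = 0.405 and solve for t:
e^(−t/τ) = (C − C_in)/(C₀ − C_in) = (0.405 − 0.139)/(1.91 − 0.139) = 0.15020
t = −τ ln(…) = 40.391 × 1.8958 = 76.573 min.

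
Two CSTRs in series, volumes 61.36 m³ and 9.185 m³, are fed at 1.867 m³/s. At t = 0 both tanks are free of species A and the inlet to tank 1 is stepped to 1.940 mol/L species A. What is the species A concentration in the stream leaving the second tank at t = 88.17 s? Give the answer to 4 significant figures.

1.784 mol/L

Each tank obeys Vᵢ dCᵢ/dt = Q(Cᵢ₋₁ − Cᵢ), so τᵢ = Vᵢ/Q.
τ₁ = 61.36/1.867 = 32.8656 s; τ₂ = 9.185/1.867 = 4.91966 s.
Tank 1: C₁ = C_in(1 − e^(−t/τ₁)). Tank 2 (τ₁ ≠ τ₂): C₂ = C_in[1 − (τ₁ e^(−t/τ₁) − τ₂ e^(−t/τ₂))/(τ₁ − τ₂)].
At t = 88.17: e^(−t/τ₁) = 0.0683750, e^(−t/τ₂) = 1.64658e-08.
C₂ = 1.940·[1 − (32.8656·0.0683750 − 4.91966·1.64658e-08)/(27.9459)] = 1.940·0.919588 = 1.78400 mol/L.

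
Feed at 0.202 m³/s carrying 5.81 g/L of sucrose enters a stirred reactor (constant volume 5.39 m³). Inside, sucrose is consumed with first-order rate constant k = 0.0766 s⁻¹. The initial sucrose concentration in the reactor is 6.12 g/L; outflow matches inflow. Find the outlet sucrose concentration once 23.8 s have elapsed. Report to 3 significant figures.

Accumulation = in − out − consumed: V dC/dt = Q C_in − Q C − k V C.
dC/dt = (Q/V) C_in − (Q/V + k) C; effective rate a = Q/V + k = 0.037477 + 0.0766 = 0.11408 s⁻¹.
C_ss = Q C_in/(Q + kV) = 1.9087 g/L; C(t) = C_ss + (C₀ − C_ss) e^(−a t).
C(23.8) = 1.9087 + (4.2113)·e^(−0.11408·23.8) = 1.9087 + (4.2113)·0.066203 = 2.1875 g/L.

2.19 g/L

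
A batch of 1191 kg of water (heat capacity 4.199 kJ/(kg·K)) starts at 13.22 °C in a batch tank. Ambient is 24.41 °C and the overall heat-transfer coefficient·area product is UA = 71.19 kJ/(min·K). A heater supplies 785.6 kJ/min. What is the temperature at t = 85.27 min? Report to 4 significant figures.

28.84 °C

Energy balance: M c_p dT/dt = −UA(T − T_amb) + Q̇.
dT/dt = (T_ss − T)/τ with T_ss = T_amb + Q̇/UA = 24.41 + 785.6/71.19 = 35.4453 °C, τ = M c_p/UA = 1191·4.199/71.19 = 70.2488 min.
T approaches T_ss exponentially: T(t) = T_ss + (T₀ − T_ss) e^(−t/τ).
T(85.27) = 35.4453 + (-22.2253)·0.297058 = 28.8431 °C.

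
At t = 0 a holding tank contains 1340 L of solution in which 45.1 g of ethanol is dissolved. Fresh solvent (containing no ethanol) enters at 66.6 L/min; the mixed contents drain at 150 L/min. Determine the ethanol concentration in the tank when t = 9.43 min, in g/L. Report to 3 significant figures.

0.0166 g/L

Let m(t) be the amount of ethanol. Volume: V(t) = V₀ + (Q_in − Q_out) t = 1340 − 83.400 t; V(9.43) = 553.54 L.
Solute balance: dm/dt = 0 − Q_out C = −Q_out m/V(t).
Separate: dm/m = −Q_out dt/V(t) ⇒ ln(m/m₀) = −(Q_out/(Q_in−Q_out)) ln(V/V₀).
m = m₀ (V₀/V)^(Q_out/(Q_in−Q_out)) = 45.1 × (1340/553.54)^(-1.7986) = 9.1961 g.
C = m/V = 9.1961/553.54 = 0.016613 g/L.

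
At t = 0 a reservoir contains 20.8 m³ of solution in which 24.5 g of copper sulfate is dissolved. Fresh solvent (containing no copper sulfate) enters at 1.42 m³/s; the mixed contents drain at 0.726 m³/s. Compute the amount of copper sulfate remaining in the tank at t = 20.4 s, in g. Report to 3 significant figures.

14.2 g

Let m(t) be the amount of copper sulfate. Volume: V(t) = V₀ + (Q_in − Q_out) t = 20.8 + 0.69400 t; V(20.4) = 34.958 m³.
No copper sulfate enters, so dm/dt = −Q_out · (m/V).
Separate: dm/m = −Q_out dt/V(t) ⇒ ln(m/m₀) = −(Q_out/(Q_in−Q_out)) ln(V/V₀).
m = m₀ (V₀/V)^(Q_out/(Q_in−Q_out)) = 24.5 × (20.8/34.958)^(1.0461) = 14.233 g.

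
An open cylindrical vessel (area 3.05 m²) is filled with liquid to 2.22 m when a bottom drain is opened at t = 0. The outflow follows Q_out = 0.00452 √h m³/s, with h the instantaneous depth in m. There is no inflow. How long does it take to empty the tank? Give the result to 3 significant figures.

2010 s

Mass balance (ρ constant): A dh/dt = −0.00452 √h.
∫ h^(−1/2) dh = −(0.00452/A) ∫ dt, giving 2√h = 2√h₀ − (0.00452/A) t.
Set h = 0: 2√h₀ = (0.00452/A) t_empty ⇒ t_empty = 2A√h₀/0.00452.
t_empty = 2·3.05·√2.22/0.00452 = 6.1000·1.4900/0.00452 = 2010.8 s.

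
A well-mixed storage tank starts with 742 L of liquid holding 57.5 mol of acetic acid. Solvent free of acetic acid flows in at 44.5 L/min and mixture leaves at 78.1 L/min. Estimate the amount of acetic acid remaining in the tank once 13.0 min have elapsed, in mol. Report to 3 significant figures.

7.29 mol

Total volume: dV/dt = Q_in − Q_out = -33.600 L/min, so V(t) = 742 − 33.600 t and V(13.0) = 305.20 L.
Solute balance: dm/dt = 0 − Q_out C = −Q_out m/V(t).
dm/m = −Q_out dt/(V₀ − 33.600 t); integrating gives ln(m/m₀) = −(Q_out/(Q_in−Q_out)) ln(V/V₀).
m = m₀ (V₀/V)^(Q_out/(Q_in−Q_out)) = 57.5 × (742/305.20)^(-2.3244) = 7.2923 mol.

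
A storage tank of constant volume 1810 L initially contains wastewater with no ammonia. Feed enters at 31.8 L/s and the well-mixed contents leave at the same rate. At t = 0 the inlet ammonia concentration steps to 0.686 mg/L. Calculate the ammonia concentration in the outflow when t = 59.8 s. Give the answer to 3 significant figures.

Mass balance on the solute (V constant): V dC/dt = Q(C_in − C).
So dC/dt = (C_in − C)/τ with τ = V/Q = 1810/31.8 = 56.918 s.
Integrating: C(t) = C_in + (C₀ − C_in) e^(−t/τ).
C(59.8) = 0.686 + (0 − 0.686)·e^(−59.8/56.918) = 0.686 + (-0.68600)·0.34972 = 0.44609 mg/L.

0.446 mg/L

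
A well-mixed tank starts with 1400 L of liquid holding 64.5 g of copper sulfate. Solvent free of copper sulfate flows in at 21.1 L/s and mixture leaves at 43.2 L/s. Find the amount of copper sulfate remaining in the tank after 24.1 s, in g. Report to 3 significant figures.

25.3 g

Let m(t) be the amount of copper sulfate. Volume: V(t) = V₀ + (Q_in − Q_out) t = 1400 − 22.100 t; V(24.1) = 867.39 L.
No copper sulfate enters, so dm/dt = −Q_out · (m/V).
Separate: dm/m = −Q_out dt/V(t) ⇒ ln(m/m₀) = −(Q_out/(Q_in−Q_out)) ln(V/V₀).
m = m₀ (V₀/V)^(Q_out/(Q_in−Q_out)) = 64.5 × (1400/867.39)^(-1.9548) = 25.301 g.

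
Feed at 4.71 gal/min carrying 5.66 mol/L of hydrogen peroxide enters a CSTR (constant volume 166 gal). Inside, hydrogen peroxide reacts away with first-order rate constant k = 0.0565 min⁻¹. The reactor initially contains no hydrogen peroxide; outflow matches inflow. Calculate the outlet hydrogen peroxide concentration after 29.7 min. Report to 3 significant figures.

1.74 mol/L

Species balance: V dC/dt = Q C_in − Q C − k V C.
dC/dt = (Q/V) C_in − (Q/V + k) C; effective rate a = Q/V + k = 0.028373 + 0.0565 = 0.084873 min⁻¹.
C_ss = Q C_in/(Q + kV) = 1.8922 mol/L; C(t) = C_ss + (C₀ − C_ss) e^(−a t).
C(29.7) = 1.8922 + (-1.8922)·e^(−0.084873·29.7) = 1.8922 + (-1.8922)·0.080400 = 1.7400 mol/L.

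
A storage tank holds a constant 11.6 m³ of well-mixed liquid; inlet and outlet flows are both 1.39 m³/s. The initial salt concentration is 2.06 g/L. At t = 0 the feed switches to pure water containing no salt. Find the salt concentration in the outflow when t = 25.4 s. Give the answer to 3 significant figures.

Accumulation = in − out for the solute gives V dC/dt = Q(C_in − C).
Rewrite as dC/dt + C/τ = C_in/τ, τ = V/Q = 8.3453 s.
C approaches C_in exponentially: C(t) = C_in + (C₀ − C_in) e^(−t/τ).
C(25.4) = 0 + (2.06 − 0)·e^(−25.4/8.3453) = 0 + (2.0600)·0.047662 = 0.098184 g/L.

0.0982 g/L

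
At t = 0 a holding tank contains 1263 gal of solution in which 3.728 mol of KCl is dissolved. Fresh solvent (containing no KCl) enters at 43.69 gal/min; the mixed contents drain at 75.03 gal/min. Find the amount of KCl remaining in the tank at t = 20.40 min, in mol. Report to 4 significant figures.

0.6883 mol

Total volume: dV/dt = Q_in − Q_out = -31.3400 gal/min, so V(t) = 1263 − 31.3400 t and V(20.40) = 623.664 gal.
No KCl enters, so dm/dt = −Q_out · (m/V).
dm/m = −Q_out dt/(V₀ − 31.3400 t); integrating gives ln(m/m₀) = −(Q_out/(Q_in−Q_out)) ln(V/V₀).
m = m₀ (V₀/V)^(Q_out/(Q_in−Q_out)) = 3.728 × (1263/623.664)^(-2.39407) = 0.688348 mol.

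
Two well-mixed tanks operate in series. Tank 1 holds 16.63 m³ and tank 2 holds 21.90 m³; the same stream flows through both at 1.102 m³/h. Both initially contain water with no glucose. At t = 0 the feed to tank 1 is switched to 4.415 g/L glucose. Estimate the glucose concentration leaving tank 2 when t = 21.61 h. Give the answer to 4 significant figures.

1.558 g/L

Species balance on tank i: dCᵢ/dt = (Cᵢ₋₁ − Cᵢ)/τᵢ with τᵢ = Vᵢ/Q.
τ₁ = 16.63/1.102 = 15.0907 h; τ₂ = 21.90/1.102 = 19.8730 h.
Tank 1: C₁ = C_in(1 − e^(−t/τ₁)). Tank 2 (τ₁ ≠ τ₂): C₂ = C_in[1 − (τ₁ e^(−t/τ₁) − τ₂ e^(−t/τ₂))/(τ₁ − τ₂)].
At t = 21.61: e^(−t/τ₁) = 0.238830, e^(−t/τ₂) = 0.337089.
C₂ = 4.415·[1 − (15.0907·0.238830 − 19.8730·0.337089)/(-4.78221)] = 4.415·0.352843 = 1.55780 g/L.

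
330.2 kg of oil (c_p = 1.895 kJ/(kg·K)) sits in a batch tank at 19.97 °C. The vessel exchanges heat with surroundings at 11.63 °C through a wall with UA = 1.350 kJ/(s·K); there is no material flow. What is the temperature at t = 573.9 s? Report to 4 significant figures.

First-law balance (no shaft work): M c_p dT/dt = −UA(T − T_amb).
dT/dt = (T_ss − T)/τ with T_ss = T_amb = 11.6300 °C, τ = M c_p/UA = 330.2·1.895/1.350 = 463.503 s.
Integrating: T(t) = T_ss + (T₀ − T_ss) e^(−t/τ).
T(573.9) = 11.6300 + (8.34000)·0.289911 = 14.0479 °C.

14.05 °C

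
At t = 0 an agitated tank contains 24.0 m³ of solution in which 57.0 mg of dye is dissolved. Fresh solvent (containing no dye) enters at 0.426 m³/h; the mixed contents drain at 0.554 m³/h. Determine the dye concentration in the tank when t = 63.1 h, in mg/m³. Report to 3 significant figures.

Let m(t) be the amount of dye. Volume: V(t) = V₀ + (Q_in − Q_out) t = 24.0 − 0.12800 t; V(63.1) = 15.923 m³.
Solute balance: dm/dt = 0 − Q_out C = −Q_out m/V(t).
Separate: dm/m = −Q_out dt/V(t) ⇒ ln(m/m₀) = −(Q_out/(Q_in−Q_out)) ln(V/V₀).
m = m₀ (V₀/V)^(Q_out/(Q_in−Q_out)) = 57.0 × (24.0/15.923)^(-4.3281) = 9.6535 mg.
C = m/V = 9.6535/15.923 = 0.60626 mg/m³.

0.606 mg/m³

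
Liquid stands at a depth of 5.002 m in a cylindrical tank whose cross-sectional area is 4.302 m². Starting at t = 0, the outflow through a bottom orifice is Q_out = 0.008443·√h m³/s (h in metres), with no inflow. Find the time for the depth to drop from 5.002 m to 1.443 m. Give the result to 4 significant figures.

1055 s

With no inflow, A dh/dt = −0.008443 √h.
Separate and integrate: 2(√h − √h₀) = −(0.008443/A) t.
t = 2A(√h₀ − √h)/0.008443 = 2·4.302·(√5.002 − √1.443)/0.008443
  = 8.60400 × (2.23652 − 1.20125) / 0.008443 = 1055.01 s.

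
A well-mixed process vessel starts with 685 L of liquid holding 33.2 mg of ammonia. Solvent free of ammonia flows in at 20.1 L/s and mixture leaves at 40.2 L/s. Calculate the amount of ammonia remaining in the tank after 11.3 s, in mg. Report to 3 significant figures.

14.8 mg

Let m(t) be the amount of ammonia. Volume: V(t) = V₀ + (Q_in − Q_out) t = 685 − 20.100 t; V(11.3) = 457.87 L.
Species balance (pure solvent in): dm/dt = −Q_out · m/V(t).
dm/m = −Q_out dt/(V₀ − 20.100 t); integrating gives ln(m/m₀) = −(Q_out/(Q_in−Q_out)) ln(V/V₀).
m = m₀ (V₀/V)^(Q_out/(Q_in−Q_out)) = 33.2 × (685/457.87)^(-2.0000) = 14.833 mg.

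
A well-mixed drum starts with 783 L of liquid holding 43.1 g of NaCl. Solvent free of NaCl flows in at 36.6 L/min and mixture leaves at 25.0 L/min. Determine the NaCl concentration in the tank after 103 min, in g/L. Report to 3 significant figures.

0.00296 g/L

Total volume: dV/dt = Q_in − Q_out = 11.600 L/min, so V(t) = 783 + 11.600 t and V(103) = 1977.8 L.
No NaCl enters, so dm/dt = −Q_out · (m/V).
dm/m = −Q_out dt/(V₀ + 11.600 t); integrating gives ln(m/m₀) = −(Q_out/(Q_in−Q_out)) ln(V/V₀).
m = m₀ (V₀/V)^(Q_out/(Q_in−Q_out)) = 43.1 × (783/1977.8)^(2.1552) = 5.8505 g.
C = m/V = 5.8505/1977.8 = 0.0029581 g/L.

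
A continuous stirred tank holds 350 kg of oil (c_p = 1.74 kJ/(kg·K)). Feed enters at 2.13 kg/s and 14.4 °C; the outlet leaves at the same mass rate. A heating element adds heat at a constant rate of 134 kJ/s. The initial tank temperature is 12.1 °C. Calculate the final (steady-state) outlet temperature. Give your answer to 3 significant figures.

Unsteady energy balance on the tank contents: M c_p dT/dt = ṁ c_p (T_in − T) + 134.
At steady state dT/dt = 0 ⇒ T_ss = T_in + Q̇/(ṁ c_p) = 14.4 + 134/(2.13·1.74) = 50.556 °C.

50.6 °C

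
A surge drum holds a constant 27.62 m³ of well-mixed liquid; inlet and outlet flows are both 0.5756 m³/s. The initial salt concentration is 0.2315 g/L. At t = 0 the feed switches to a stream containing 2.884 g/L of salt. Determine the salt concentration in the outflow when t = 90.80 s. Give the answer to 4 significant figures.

2.484 g/L

Unsteady species balance (constant V, well mixed): V dC/dt = Q(C_in − C).
Rewrite as dC/dt + C/τ = C_in/τ, τ = V/Q = 47.9847 s.
Integrating: C(t) = C_in + (C₀ − C_in) e^(−t/τ).
C(90.80) = 2.884 + (0.2315 − 2.884)·e^(−90.80/47.9847) = 2.884 + (-2.65250)·0.150729 = 2.48419 g/L.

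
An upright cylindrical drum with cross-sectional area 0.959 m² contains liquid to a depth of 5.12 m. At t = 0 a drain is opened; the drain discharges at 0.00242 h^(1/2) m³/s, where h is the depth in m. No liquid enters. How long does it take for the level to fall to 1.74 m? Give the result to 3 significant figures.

748 s

With no inflow, A dh/dt = −0.00242 √h.
This is separable: 2 d(√h)/dt = −0.00242/A, so √h = √h₀ − (0.00242/(2A)) t.
t = 2A(√h₀ − √h)/0.00242 = 2·0.959·(√5.12 − √1.74)/0.00242
  = 1.9180 × (2.2627 − 1.3191) / 0.00242 = 747.90 s.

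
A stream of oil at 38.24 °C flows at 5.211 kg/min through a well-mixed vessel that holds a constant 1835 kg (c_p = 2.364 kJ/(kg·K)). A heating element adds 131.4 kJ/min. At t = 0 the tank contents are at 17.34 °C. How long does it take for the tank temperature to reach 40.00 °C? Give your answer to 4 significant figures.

445.6 min

First-law balance (no shaft work): M c_p dT/dt = ṁ c_p (T_in − T) + 131.4.
τ = M/ṁ = 352.140 min; T_ss = T_in + Q̇/(ṁ c_p) = 48.9066 °C.
T(t) = T_ss + (T₀ − T_ss) e^(−t/τ). Set T = 40.00:
e^(−t/τ) = (40.00 − 48.9066)/(17.34 − 48.9066) = 0.282153
t = −352.140 · ln(0.282153) = 445.564 min.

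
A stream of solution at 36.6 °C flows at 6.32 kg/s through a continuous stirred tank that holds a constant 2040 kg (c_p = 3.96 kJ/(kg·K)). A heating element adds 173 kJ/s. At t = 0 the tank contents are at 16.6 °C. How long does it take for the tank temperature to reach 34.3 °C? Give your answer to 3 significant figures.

346 s

Heat balance on the well-mixed liquid: M c_p dT/dt = ṁ c_p (T_in − T) + 173.
τ = M/ṁ = 322.78 s; T_ss = T_in + Q̇/(ṁ c_p) = 43.512 °C.
T(t) = T_ss + (T₀ − T_ss) e^(−t/τ). Set T = 34.3:
e^(−t/τ) = (34.3 − 43.512)/(16.6 − 43.512) = 0.34231
t = −322.78 · ln(0.34231) = 346.04 s.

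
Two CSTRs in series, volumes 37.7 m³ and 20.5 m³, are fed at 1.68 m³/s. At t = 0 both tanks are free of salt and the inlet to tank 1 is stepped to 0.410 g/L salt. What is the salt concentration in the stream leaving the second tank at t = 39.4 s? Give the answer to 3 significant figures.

0.274 g/L

Time constants: τᵢ = Vᵢ/Q for each well-mixed tank.
τ₁ = 37.7/1.68 = 22.440 s; τ₂ = 20.5/1.68 = 12.202 s.
Solving the cascade with C₁(0)=C₂(0)=0 gives C₂(t) = C_in[1 − (τ₁ e^(−t/τ₁) − τ₂ e^(−t/τ₂))/(τ₁ − τ₂)].
At t = 39.4: e^(−t/τ₁) = 0.17278, e^(−t/τ₂) = 0.039602.
C₂ = 0.410·[1 − (22.440·0.17278 − 12.202·0.039602)/(10.238)] = 0.410·0.66850 = 0.27408 g/L.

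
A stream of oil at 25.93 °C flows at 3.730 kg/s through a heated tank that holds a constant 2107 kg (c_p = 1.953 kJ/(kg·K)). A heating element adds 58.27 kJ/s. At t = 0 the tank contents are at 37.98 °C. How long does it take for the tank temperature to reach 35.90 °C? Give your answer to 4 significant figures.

First-law balance (no shaft work): M c_p dT/dt = ṁ c_p (T_in − T) + 58.27.
τ = M/ṁ = 564.879 s; T_ss = T_in + Q̇/(ṁ c_p) = 33.9290 °C.
T(t) = T_ss + (T₀ − T_ss) e^(−t/τ). Set T = 35.90:
e^(−t/τ) = (35.90 − 33.9290)/(37.98 − 33.9290) = 0.486551
t = −564.879 · ln(0.486551) = 406.947 s.

406.9 s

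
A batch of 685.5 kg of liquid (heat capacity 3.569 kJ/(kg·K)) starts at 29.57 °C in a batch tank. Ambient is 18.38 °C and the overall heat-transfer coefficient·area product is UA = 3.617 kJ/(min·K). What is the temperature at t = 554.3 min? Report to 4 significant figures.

23.31 °C

First-law balance (no shaft work): M c_p dT/dt = −UA(T − T_amb).
dT/dt = (T_ss − T)/τ with T_ss = T_amb = 18.3800 °C, τ = M c_p/UA = 685.5·3.569/3.617 = 676.403 min.
Integrating: T(t) = T_ss + (T₀ − T_ss) e^(−t/τ).
T(554.3) = 18.3800 + (11.1900)·0.440660 = 23.3110 °C.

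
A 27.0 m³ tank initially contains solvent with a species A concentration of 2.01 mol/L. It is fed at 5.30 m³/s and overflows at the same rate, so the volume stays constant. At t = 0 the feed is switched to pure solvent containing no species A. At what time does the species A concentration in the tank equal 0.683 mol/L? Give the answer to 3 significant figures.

5.50 s

Species balance: V dC/dt = Q(C_in − C) ⇒ τ = V/Q = 5.0943 s.
C(t) = C_in + (C₀ − C_in) e^(−t/τ). Set C = 0.683 and solve for t:
e^(−t/τ) = (C − C_in)/(C₀ − C_in) = (0.683 − 0)/(2.01 − 0) = 0.33980
t = −τ ln(…) = 5.0943 × 1.0794 = 5.4988 s.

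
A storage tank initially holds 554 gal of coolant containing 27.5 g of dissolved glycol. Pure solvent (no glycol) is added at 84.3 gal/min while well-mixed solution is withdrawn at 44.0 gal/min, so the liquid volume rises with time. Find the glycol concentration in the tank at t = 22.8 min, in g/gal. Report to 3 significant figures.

0.00642 g/gal

Let m(t) be the amount of glycol. Volume: V(t) = V₀ + (Q_in − Q_out) t = 554 + 40.300 t; V(22.8) = 1472.8 gal.
Solute balance: dm/dt = 0 − Q_out C = −Q_out m/V(t).
dm/m = −Q_out dt/(V₀ + 40.300 t); integrating gives ln(m/m₀) = −(Q_out/(Q_in−Q_out)) ln(V/V₀).
m = m₀ (V₀/V)^(Q_out/(Q_in−Q_out)) = 27.5 × (554/1472.8)^(1.0918) = 9.4558 g.
C = m/V = 9.4558/1472.8 = 0.0064201 g/gal.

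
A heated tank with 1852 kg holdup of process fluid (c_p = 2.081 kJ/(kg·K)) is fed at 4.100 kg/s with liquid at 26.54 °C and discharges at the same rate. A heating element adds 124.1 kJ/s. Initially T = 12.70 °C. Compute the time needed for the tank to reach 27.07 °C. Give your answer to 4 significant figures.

318.8 s

M c_p dT/dt = ṁ c_p (T_in − T) + Q̇.
τ = M/ṁ = 451.707 s; T_ss = T_in + Q̇/(ṁ c_p) = 41.0851 °C.
T(t) = T_ss + (T₀ − T_ss) e^(−t/τ). Set T = 27.07:
e^(−t/τ) = (27.07 − 41.0851)/(12.70 − 41.0851) = 0.493748
t = −451.707 · ln(0.493748) = 318.783 s.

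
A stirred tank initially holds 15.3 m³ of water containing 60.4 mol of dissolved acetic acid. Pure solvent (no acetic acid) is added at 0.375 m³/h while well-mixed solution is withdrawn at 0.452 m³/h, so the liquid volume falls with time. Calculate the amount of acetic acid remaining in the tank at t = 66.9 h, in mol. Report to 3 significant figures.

Total volume: dV/dt = Q_in − Q_out = -0.077000 m³/h, so V(t) = 15.3 − 0.077000 t and V(66.9) = 10.149 m³.
Species balance (pure solvent in): dm/dt = −Q_out · m/V(t).
dm/m = −Q_out dt/(V₀ − 0.077000 t); integrating gives ln(m/m₀) = −(Q_out/(Q_in−Q_out)) ln(V/V₀).
m = m₀ (V₀/V)^(Q_out/(Q_in−Q_out)) = 60.4 × (15.3/10.149)^(-5.8701) = 5.4263 mol.

5.43 mol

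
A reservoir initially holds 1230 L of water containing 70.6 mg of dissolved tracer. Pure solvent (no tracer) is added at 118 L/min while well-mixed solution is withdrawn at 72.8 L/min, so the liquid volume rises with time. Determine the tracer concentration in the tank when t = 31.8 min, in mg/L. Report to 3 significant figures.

Total volume: dV/dt = Q_in − Q_out = 45.200 L/min, so V(t) = 1230 + 45.200 t and V(31.8) = 2667.4 L.
No tracer enters, so dm/dt = −Q_out · (m/V).
Separate: dm/m = −Q_out dt/V(t) ⇒ ln(m/m₀) = −(Q_out/(Q_in−Q_out)) ln(V/V₀).
m = m₀ (V₀/V)^(Q_out/(Q_in−Q_out)) = 70.6 × (1230/2667.4)^(1.6106) = 20.293 mg.
C = m/V = 20.293/2667.4 = 0.0076080 mg/L.

0.00761 mg/L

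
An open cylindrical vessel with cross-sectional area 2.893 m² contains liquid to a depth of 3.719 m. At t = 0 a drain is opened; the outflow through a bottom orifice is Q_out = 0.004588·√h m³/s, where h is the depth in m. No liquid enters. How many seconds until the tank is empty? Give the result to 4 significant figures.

2432 s

With no inflow, A dh/dt = −0.004588 √h.
∫ h^(−1/2) dh = −(0.004588/A) ∫ dt, giving 2√h = 2√h₀ − (0.004588/A) t.
Set h = 0: 2√h₀ = (0.004588/A) t_empty ⇒ t_empty = 2A√h₀/0.004588.
t_empty = 2·2.893·√3.719/0.004588 = 5.78600·1.92847/0.004588 = 2432.03 s.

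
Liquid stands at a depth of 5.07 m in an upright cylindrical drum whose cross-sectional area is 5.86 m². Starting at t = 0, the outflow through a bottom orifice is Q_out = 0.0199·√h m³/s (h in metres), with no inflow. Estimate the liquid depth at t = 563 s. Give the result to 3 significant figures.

1.68 m

With no inflow, A dh/dt = −0.0199 √h.
Separate and integrate: 2(√h − √h₀) = −(0.0199/A) t.
√h = √5.07 − 0.0199·563/(2·5.86) = 2.2517 − 0.95595 = 1.2957.
h = 1.2957² = 1.6789 m.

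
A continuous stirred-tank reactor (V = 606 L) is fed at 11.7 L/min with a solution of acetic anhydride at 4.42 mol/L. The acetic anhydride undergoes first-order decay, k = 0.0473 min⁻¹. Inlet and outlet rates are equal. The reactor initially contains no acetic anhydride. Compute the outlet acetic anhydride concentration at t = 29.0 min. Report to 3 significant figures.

V dC/dt = Q(C_in − C) − k V C.
dC/dt = (Q/V) C_in − (Q/V + k) C; effective rate a = Q/V + k = 0.019307 + 0.0473 = 0.066607 min⁻¹.
C_ss = Q C_in/(Q + kV) = 1.2812 mol/L; C(t) = C_ss + (C₀ − C_ss) e^(−a t).
C(29.0) = 1.2812 + (-1.2812)·e^(−0.066607·29.0) = 1.2812 + (-1.2812)·0.14492 = 1.0955 mol/L.

1.10 mol/L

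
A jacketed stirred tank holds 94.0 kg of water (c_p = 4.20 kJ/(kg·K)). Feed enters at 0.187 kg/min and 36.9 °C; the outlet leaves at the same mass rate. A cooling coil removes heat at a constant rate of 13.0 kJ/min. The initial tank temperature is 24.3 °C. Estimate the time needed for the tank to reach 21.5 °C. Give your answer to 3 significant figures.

M c_p dT/dt = ṁ c_p (T_in − T) − Q̇.
τ = M/ṁ = 502.67 min; T_ss = T_in − Q̇/(ṁ c_p) = 20.348 °C.
T(t) = T_ss + (T₀ − T_ss) e^(−t/τ). Set T = 21.5:
e^(−t/τ) = (21.5 − 20.348)/(24.3 − 20.348) = 0.29151
t = −502.67 · ln(0.29151) = 619.63 min.

620 min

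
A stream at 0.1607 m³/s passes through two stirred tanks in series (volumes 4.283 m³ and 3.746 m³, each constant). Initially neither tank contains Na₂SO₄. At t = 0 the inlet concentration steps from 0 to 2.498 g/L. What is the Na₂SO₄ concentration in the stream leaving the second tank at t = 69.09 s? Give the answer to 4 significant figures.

Each tank obeys Vᵢ dCᵢ/dt = Q(Cᵢ₋₁ − Cᵢ), so τᵢ = Vᵢ/Q.
τ₁ = 4.283/0.1607 = 26.6521 s; τ₂ = 3.746/0.1607 = 23.3105 s.
Tank 1: C₁ = C_in(1 − e^(−t/τ₁)). Tank 2 (τ₁ ≠ τ₂): C₂ = C_in[1 − (τ₁ e^(−t/τ₁) − τ₂ e^(−t/τ₂))/(τ₁ − τ₂)].
At t = 69.09: e^(−t/τ₁) = 0.0748487, e^(−t/τ₂) = 0.0516173.
C₂ = 2.498·[1 − (26.6521·0.0748487 − 23.3105·0.0516173)/(3.34163)] = 2.498·0.763094 = 1.90621 g/L.

1.906 g/L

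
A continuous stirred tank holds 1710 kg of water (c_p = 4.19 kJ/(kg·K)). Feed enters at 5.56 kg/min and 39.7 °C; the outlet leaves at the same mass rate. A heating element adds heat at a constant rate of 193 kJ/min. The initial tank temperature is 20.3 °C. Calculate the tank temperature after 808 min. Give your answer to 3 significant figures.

Energy balance: M c_p dT/dt = ṁ c_p (T_in − T) + 193.
τ = M/ṁ = 307.55 min; T_ss = T_in + Q̇/(ṁ c_p) = 39.7 + 193/(5.56·4.19) = 47.985 °C.
Solution: T(t) = T_ss + (T₀ − T_ss) e^(−t/τ).
T(808) = 47.985 + (-27.685)·e^(−808/307.55) = 47.985 + (-27.685)·0.072282 = 45.983 °C.

46.0 °C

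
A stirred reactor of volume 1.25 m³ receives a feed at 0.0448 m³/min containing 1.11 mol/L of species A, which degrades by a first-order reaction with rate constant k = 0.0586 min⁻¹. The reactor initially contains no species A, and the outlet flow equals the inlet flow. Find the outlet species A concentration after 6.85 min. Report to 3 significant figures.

0.201 mol/L

V dC/dt = Q(C_in − C) − k V C.
This is linear with rate a = Q/V + k = 0.094440 min⁻¹.
C_ss = Q C_in/(Q + kV) = 0.42125 mol/L; C(t) = C_ss + (C₀ − C_ss) e^(−a t).
C(6.85) = 0.42125 + (-0.42125)·e^(−0.094440·6.85) = 0.42125 + (-0.42125)·0.52366 = 0.20066 mol/L.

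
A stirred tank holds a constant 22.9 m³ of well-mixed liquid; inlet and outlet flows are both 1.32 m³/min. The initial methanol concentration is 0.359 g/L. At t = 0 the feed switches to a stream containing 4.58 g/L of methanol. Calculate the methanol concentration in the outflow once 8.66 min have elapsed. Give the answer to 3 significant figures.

2.02 g/L

Unsteady species balance (constant V, well mixed): V dC/dt = Q(C_in − C).
Rewrite as dC/dt + C/τ = C_in/τ, τ = V/Q = 17.348 min.
This is linear first-order; C(t) = C_in + (C₀ − C_in) e^(−t/τ).
C(8.66) = 4.58 + (0.359 − 4.58)·e^(−8.66/17.348) = 4.58 + (-4.2210)·0.60703 = 2.0177 g/L.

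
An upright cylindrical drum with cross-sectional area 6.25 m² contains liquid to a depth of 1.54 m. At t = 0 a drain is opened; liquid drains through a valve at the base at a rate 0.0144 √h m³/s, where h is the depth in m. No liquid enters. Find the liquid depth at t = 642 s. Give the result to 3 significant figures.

0.251 m

Volume balance on the tank: A dh/dt = −0.0144 √h.
Separate and integrate: 2(√h − √h₀) = −(0.0144/A) t.
√h = √1.54 − 0.0144·642/(2·6.25) = 1.2410 − 0.73958 = 0.50138.
h = 0.50138² = 0.25139 m.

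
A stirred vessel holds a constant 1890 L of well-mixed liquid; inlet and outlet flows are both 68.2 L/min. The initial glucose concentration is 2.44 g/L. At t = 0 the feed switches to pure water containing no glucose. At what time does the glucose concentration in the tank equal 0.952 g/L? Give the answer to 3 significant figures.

26.1 min

Accumulation = in − out for the solute gives V dC/dt = Q(C_in − C), so τ = V/Q = 27.713 min.
C(t) = C_in + (C₀ − C_in) e^(−t/τ). Set C = 0.952 and solve for t:
e^(−t/τ) = (C − C_in)/(C₀ − C_in) = (0.952 − 0)/(2.44 − 0) = 0.39016
t = −τ ln(…) = 27.713 × 0.94119 = 26.083 min.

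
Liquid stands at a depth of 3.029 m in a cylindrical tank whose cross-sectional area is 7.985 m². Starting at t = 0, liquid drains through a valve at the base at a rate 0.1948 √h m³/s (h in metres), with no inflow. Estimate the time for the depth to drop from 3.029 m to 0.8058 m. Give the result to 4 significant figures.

A dh/dt = −Q_out = −0.1948 √h.
This is separable: 2 d(√h)/dt = −0.1948/A, so √h = √h₀ − (0.1948/(2A)) t.
t = 2A(√h₀ − √h)/0.1948 = 2·7.985·(√3.029 − √0.8058)/0.1948
  = 15.9700 × (1.74040 − 0.897664) / 0.1948 = 69.0890 s.

69.09 s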